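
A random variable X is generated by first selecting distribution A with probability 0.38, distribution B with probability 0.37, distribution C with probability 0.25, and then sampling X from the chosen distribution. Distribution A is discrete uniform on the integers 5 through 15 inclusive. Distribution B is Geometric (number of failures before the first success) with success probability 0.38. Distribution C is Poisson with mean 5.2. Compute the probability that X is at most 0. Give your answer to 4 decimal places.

0.1420

Conditional on each component, P(X ≤ 0): A: 0; B: 0.38; C: 0.00551656.
By total probability, P(X ≤ 0) = 0.38·0 + 0.37·0.38 + 0.25·0.00551656 = 0.141979.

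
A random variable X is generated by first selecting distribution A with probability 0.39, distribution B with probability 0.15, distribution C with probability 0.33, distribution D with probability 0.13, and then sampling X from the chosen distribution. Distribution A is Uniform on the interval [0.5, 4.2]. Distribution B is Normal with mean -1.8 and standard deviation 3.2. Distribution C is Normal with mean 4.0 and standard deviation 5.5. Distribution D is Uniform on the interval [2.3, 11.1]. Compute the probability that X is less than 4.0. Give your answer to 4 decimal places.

Conditional on each component, P(X < 4.0): A: 0.945946; B: 0.965046; C: 0.5; D: 0.193182.
By total probability, P(X < 4.0) = 0.39·0.945946 + 0.15·0.965046 + 0.33·0.5 + 0.13·0.193182 = 0.703789.

0.7038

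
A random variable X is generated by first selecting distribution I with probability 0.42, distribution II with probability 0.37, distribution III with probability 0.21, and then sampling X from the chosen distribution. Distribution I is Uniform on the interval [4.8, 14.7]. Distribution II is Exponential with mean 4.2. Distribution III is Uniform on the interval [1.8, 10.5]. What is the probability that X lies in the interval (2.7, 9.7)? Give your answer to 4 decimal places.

0.5346

Conditional on each component, P(2.7 < X < 9.7): I: 0.494949; II: 0.426479; III: 0.804598.
By total probability, P(2.7 < X < 9.7) = 0.42·0.494949 + 0.37·0.426479 + 0.21·0.804598 = 0.534642.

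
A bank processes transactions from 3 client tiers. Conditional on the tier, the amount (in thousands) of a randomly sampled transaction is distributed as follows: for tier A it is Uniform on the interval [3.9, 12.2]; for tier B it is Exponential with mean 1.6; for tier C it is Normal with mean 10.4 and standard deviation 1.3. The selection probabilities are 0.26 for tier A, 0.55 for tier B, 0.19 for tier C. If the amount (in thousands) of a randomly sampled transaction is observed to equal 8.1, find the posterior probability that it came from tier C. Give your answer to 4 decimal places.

Likelihoods f(8.1 | ·): A: 0.120482; B: 0.00395607; C: 0.064159.
Posterior ∝ prior × likelihood. Numerator for C: 0.19·0.064159 = 0.0121902.
Normalizing constant: 0.26·0.120482 + 0.55·0.00395607 + 0.19·0.064159 = 0.0456913.
P(C | observation) = 0.0121902 / 0.0456913 = 0.266795.

0.2668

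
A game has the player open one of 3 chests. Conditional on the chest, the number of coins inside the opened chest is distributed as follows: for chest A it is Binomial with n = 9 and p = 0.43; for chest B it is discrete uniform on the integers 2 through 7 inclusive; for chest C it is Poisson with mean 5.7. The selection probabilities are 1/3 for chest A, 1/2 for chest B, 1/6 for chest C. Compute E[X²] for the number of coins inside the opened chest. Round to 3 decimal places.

23.676

For each component E[X²] = Var + (mean)², giving A: 17.1828; B: 23.1667; C: 38.19.
Overall E[X²] = 0.333333·17.1828 + 0.5·23.1667 + 0.166667·38.19 = 23.6759.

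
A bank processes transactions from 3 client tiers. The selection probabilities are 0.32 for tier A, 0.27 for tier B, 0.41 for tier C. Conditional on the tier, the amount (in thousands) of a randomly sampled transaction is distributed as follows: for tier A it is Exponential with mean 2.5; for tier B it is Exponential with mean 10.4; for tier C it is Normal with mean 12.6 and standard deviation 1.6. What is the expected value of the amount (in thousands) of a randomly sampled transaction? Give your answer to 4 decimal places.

Component means — A: 2.5; B: 10.4; C: 12.6.
E[X] = 0.32·2.5 + 0.27·10.4 + 0.41·12.6 = 8.774.

8.7740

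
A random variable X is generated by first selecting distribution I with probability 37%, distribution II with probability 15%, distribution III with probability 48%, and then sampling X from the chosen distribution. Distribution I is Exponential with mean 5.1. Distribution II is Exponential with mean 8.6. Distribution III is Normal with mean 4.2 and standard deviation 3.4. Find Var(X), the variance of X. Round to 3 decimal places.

Per component, I: μ=5.1, E[X²]=52.02; II: μ=8.6, E[X²]=147.92; III: μ=4.2, E[X²]=29.2.
E[X] = 0.37·5.1 + 0.15·8.6 + 0.48·4.2 = 5.193.
E[X²] = 0.37·52.02 + 0.15·147.92 + 0.48·29.2 = 55.4514.
Var(X) = E[X²] − (E[X])² = 55.4514 − 26.9672 = 28.4842.

28.484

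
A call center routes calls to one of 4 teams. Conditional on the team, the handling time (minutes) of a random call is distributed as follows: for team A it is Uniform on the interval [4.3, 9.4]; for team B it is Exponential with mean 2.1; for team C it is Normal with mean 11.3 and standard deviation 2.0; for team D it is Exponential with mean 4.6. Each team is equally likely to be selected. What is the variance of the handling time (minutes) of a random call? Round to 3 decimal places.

19.385

Per component, A: μ=6.85, E[X²]=49.09; B: μ=2.1, E[X²]=8.82; C: μ=11.3, E[X²]=131.69; D: μ=4.6, E[X²]=42.32.
E[X] = 0.25·6.85 + 0.25·2.1 + 0.25·11.3 + 0.25·4.6 = 6.2125.
E[X²] = 0.25·49.09 + 0.25·8.82 + 0.25·131.69 + 0.25·42.32 = 57.98.
Var(X) = E[X²] − (E[X])² = 57.98 − 38.5952 = 19.3848.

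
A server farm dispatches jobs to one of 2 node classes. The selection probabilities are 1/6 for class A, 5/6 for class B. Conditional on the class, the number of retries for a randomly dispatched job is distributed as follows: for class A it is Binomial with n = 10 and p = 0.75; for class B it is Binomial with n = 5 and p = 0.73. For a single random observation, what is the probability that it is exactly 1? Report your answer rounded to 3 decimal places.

0.016

Conditional on each class, P(X = 1): A: 2.86102e-05; B: 0.0193976.
By total probability, P(X = 1) = 0.166667·2.86102e-05 + 0.833333·0.0193976 = 0.0161694.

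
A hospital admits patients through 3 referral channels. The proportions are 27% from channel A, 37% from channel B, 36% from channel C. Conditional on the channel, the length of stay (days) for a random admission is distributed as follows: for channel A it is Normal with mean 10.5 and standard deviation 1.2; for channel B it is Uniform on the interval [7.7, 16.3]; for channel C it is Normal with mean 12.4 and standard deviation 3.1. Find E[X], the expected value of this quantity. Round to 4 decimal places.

Component means — A: 10.5; B: 12; C: 12.4.
E[X] = 0.27·10.5 + 0.37·12 + 0.36·12.4 = 11.739.

11.7390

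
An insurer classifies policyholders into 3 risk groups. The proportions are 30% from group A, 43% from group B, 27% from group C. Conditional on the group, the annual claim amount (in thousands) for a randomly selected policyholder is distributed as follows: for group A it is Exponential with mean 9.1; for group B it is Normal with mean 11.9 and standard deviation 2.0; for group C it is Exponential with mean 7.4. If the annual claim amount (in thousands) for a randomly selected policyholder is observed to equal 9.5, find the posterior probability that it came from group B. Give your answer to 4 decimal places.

Likelihoods f(9.5 | ·): A: 0.0386878; B: 0.097093; C: 0.0374307.
Posterior ∝ prior × likelihood. Numerator for B: 0.43·0.097093 = 0.04175.
Normalizing constant: 0.3·0.0386878 + 0.43·0.097093 + 0.27·0.0374307 = 0.0634626.
P(B | observation) = 0.04175 / 0.0634626 = 0.657867.

0.6579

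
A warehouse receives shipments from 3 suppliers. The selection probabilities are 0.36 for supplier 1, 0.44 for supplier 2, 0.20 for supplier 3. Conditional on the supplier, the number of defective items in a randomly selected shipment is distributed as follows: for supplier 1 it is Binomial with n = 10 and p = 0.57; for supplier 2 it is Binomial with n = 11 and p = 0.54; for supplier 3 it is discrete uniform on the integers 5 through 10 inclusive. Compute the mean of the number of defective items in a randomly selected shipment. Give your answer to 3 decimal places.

6.166

Component means — 1: 5.7; 2: 5.94; 3: 7.5.
E[X] = 0.36·5.7 + 0.44·5.94 + 0.2·7.5 = 6.1656.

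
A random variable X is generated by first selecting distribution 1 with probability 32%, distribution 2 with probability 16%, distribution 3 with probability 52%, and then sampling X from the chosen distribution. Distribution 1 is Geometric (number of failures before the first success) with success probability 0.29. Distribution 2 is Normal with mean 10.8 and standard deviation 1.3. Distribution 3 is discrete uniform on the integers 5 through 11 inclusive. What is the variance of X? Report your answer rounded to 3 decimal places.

14.404

Per component, 1: μ=2.44828, E[X²]=14.4364; 2: μ=10.8, E[X²]=118.33; 3: μ=8, E[X²]=68.
E[X] = 0.32·2.44828 + 0.16·10.8 + 0.52·8 = 6.67145.
E[X²] = 0.32·14.4364 + 0.16·118.33 + 0.52·68 = 58.9124.
Var(X) = E[X²] − (E[X])² = 58.9124 − 44.5082 = 14.4042.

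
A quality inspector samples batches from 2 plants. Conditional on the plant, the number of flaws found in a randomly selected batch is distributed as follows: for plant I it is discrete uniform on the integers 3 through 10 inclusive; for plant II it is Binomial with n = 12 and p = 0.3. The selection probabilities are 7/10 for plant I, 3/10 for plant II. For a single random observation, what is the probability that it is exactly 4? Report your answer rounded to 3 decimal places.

Conditional on each plant, P(X = 4): I: 0.125; II: 0.23114.
By total probability, P(X = 4) = 0.7·0.125 + 0.3·0.23114 = 0.156842.

0.157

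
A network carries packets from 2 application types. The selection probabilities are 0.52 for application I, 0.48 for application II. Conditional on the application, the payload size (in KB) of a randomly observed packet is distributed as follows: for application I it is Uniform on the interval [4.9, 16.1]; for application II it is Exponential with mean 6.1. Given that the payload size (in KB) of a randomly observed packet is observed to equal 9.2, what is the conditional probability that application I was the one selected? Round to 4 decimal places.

Likelihoods f(9.2 | ·): I: 0.0892857; II: 0.0362801.
Posterior ∝ prior × likelihood. Numerator for I: 0.52·0.0892857 = 0.0464286.
Normalizing constant: 0.52·0.0892857 + 0.48·0.0362801 = 0.063843.
P(I | observation) = 0.0464286 / 0.063843 = 0.72723.

0.7272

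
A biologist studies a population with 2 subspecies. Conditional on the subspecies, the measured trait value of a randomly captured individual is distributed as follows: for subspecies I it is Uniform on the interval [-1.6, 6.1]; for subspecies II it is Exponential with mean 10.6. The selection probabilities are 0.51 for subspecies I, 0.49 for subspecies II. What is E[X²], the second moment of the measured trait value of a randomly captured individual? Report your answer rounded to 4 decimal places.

For each component E[X²] = Var + (mean)², giving I: 10.0033; II: 224.72.
Overall E[X²] = 0.51·10.0033 + 0.49·224.72 = 115.214.

115.2145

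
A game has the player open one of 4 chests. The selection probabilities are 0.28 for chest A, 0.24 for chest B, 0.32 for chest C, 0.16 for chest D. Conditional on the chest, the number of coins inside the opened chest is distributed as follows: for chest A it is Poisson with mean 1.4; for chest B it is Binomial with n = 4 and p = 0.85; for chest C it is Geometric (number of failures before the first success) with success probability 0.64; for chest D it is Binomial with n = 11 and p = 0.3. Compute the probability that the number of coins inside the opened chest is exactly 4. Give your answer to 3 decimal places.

0.175

Conditional on each chest, P(X = 4): A: 0.039472; B: 0.522006; C: 0.0107495; D: 0.220133.
By total probability, P(X = 4) = 0.28·0.039472 + 0.24·0.522006 + 0.32·0.0107495 + 0.16·0.220133 = 0.174995.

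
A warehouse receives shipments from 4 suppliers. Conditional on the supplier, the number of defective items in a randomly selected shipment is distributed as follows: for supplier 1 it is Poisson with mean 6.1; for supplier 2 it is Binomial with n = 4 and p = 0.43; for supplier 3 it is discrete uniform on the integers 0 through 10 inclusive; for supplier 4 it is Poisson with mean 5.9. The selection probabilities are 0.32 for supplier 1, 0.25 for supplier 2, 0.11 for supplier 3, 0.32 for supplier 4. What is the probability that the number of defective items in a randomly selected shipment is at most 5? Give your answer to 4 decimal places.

Conditional on each supplier, P(X ≤ 5): 1: 0.429754; 2: 1; 3: 0.545455; 4: 0.461873.
By total probability, P(X ≤ 5) = 0.32·0.429754 + 0.25·1 + 0.11·0.545455 + 0.32·0.461873 = 0.595321.

0.5953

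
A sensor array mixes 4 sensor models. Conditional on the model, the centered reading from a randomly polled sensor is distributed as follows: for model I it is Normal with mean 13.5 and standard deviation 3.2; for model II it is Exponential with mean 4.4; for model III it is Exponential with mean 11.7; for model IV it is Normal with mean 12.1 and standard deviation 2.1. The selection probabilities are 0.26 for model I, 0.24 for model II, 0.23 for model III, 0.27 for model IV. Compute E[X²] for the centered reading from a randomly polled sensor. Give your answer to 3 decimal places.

For each component E[X²] = Var + (mean)², giving I: 192.49; II: 38.72; III: 273.78; IV: 150.82.
Overall E[X²] = 0.26·192.49 + 0.24·38.72 + 0.23·273.78 + 0.27·150.82 = 163.031.

163.031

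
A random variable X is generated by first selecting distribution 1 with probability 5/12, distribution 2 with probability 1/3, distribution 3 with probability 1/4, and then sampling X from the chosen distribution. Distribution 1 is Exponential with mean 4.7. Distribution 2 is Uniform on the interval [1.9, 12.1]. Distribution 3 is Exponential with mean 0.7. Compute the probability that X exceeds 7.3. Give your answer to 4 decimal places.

0.2450

Conditional on each component, P(X > 7.3): 1: 0.211572; 2: 0.470588; 3: 2.95753e-05.
By total probability, P(X > 7.3) = 0.416667·0.211572 + 0.333333·0.470588 + 0.25·2.95753e-05 = 0.245025.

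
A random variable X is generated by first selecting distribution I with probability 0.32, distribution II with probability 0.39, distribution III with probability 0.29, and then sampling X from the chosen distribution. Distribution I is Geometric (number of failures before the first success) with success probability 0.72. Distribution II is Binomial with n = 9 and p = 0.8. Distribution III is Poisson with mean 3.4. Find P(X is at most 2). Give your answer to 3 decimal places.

0.412

Conditional on each component, P(X ≤ 2): I: 0.978048; II: 0.000313856; III: 0.33974.
By total probability, P(X ≤ 2) = 0.32·0.978048 + 0.39·0.000313856 + 0.29·0.33974 = 0.411622.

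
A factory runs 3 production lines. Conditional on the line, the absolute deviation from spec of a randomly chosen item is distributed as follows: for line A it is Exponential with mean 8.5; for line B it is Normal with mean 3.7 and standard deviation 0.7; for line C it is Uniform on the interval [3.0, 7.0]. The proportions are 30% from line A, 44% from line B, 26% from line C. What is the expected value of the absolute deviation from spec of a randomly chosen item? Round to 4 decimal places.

Component means — A: 8.5; B: 3.7; C: 5.
E[X] = 0.3·8.5 + 0.44·3.7 + 0.26·5 = 5.478.

5.4780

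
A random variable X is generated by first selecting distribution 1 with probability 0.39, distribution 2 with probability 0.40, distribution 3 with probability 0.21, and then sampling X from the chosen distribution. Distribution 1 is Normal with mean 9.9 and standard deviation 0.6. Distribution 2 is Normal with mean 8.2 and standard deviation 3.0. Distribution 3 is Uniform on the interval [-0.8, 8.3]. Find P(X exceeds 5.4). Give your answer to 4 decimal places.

Conditional on each component, P(X > 5.4): 1: 1; 2: 0.824676; 3: 0.318681.
By total probability, P(X > 5.4) = 0.39·1 + 0.4·0.824676 + 0.21·0.318681 = 0.786793.

0.7868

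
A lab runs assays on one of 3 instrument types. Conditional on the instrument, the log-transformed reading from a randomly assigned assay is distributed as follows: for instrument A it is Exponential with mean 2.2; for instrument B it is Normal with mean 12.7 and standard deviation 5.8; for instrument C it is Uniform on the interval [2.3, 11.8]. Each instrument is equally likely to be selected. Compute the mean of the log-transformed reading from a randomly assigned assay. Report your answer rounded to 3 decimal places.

7.317

Component means — A: 2.2; B: 12.7; C: 7.05.
E[X] = 0.333333·2.2 + 0.333333·12.7 + 0.333333·7.05 = 7.31667.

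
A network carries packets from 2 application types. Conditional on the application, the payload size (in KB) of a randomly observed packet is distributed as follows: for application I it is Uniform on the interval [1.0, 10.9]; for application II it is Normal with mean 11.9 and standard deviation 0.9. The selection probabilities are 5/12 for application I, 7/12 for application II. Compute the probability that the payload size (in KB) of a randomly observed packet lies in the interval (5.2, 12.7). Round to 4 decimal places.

Conditional on each application, P(5.2 < X < 12.7): I: 0.575758; II: 0.812969.
By total probability, P(5.2 < X < 12.7) = 0.416667·0.575758 + 0.583333·0.812969 = 0.714131.

0.7141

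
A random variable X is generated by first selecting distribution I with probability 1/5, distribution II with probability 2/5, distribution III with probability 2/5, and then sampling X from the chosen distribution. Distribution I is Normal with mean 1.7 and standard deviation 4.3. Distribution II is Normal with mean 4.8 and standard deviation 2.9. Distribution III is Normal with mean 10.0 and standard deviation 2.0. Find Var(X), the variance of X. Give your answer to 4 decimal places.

Per component, I: μ=1.7, E[X²]=21.38; II: μ=4.8, E[X²]=31.45; III: μ=10, E[X²]=104.
E[X] = 0.2·1.7 + 0.4·4.8 + 0.4·10 = 6.26.
E[X²] = 0.2·21.38 + 0.4·31.45 + 0.4·104 = 58.456.
Var(X) = E[X²] − (E[X])² = 58.456 − 39.1876 = 19.2684.

19.2684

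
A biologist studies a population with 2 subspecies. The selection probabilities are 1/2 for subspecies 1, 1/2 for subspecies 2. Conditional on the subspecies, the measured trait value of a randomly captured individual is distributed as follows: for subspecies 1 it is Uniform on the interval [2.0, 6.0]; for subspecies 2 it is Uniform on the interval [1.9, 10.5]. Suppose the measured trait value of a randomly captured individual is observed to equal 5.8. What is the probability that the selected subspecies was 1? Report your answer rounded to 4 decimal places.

0.6825

Likelihoods f(5.8 | ·): 1: 0.25; 2: 0.116279.
Posterior ∝ prior × likelihood. Numerator for 1: 0.5·0.25 = 0.125.
Normalizing constant: 0.5·0.25 + 0.5·0.116279 = 0.18314.
P(1 | observation) = 0.125 / 0.18314 = 0.68254.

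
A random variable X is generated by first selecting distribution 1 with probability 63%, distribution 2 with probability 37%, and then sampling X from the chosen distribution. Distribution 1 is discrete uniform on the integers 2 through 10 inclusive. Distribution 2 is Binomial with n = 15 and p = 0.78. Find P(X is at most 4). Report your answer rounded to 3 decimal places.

Conditional on each component, P(X ≤ 4): 1: 0.333333; 2: 3.24868e-05.
By total probability, P(X ≤ 4) = 0.63·0.333333 + 0.37·3.24868e-05 = 0.210012.

0.210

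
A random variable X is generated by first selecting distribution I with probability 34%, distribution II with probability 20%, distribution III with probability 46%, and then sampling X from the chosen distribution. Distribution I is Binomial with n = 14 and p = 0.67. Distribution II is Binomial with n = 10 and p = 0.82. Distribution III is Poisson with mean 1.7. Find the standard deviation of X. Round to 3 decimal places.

3.916

Per component, I: μ=9.38, E[X²]=91.0798; II: μ=8.2, E[X²]=68.716; III: μ=1.7, E[X²]=4.59.
E[X] = 0.34·9.38 + 0.2·8.2 + 0.46·1.7 = 5.6112.
E[X²] = 0.34·91.0798 + 0.2·68.716 + 0.46·4.59 = 46.8217.
Var(X) = E[X²] − (E[X])² = 46.8217 − 31.4856 = 15.3362.
SD(X) = √15.3362 = 3.91614.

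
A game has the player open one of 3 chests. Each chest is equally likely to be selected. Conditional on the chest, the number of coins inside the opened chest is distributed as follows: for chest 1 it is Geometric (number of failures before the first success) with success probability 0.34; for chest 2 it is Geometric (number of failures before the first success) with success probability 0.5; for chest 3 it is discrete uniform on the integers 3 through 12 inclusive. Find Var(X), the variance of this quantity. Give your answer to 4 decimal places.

13.5460

Per component, 1: μ=1.94118, E[X²]=9.47751; 2: μ=1, E[X²]=3; 3: μ=7.5, E[X²]=64.5.
E[X] = 0.333333·1.94118 + 0.333333·1 + 0.333333·7.5 = 3.48039.
E[X²] = 0.333333·9.47751 + 0.333333·3 + 0.333333·64.5 = 25.6592.
Var(X) = E[X²] − (E[X])² = 25.6592 − 12.1131 = 13.546.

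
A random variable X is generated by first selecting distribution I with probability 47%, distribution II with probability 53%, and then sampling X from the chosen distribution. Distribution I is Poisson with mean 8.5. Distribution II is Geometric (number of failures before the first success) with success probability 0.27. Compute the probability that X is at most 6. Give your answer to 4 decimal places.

0.5919

Conditional on each component, P(X ≤ 6): I: 0.256178; II: 0.889526.
By total probability, P(X ≤ 6) = 0.47·0.256178 + 0.53·0.889526 = 0.591852.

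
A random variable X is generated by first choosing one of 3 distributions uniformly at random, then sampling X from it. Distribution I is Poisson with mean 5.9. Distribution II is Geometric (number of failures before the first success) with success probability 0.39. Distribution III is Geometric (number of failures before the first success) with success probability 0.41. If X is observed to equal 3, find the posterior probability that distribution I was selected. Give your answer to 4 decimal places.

0.3519

Likelihoods P(X=3 | ·): I: 0.0937707; II: 0.0885226; III: 0.0842054.
Posterior ∝ prior × likelihood. Numerator for I: 0.333333·0.0937707 = 0.0312569.
Normalizing constant: 0.333333·0.0937707 + 0.333333·0.0885226 + 0.333333·0.0842054 = 0.0888329.
P(I | observation) = 0.0312569 / 0.0888329 = 0.351862.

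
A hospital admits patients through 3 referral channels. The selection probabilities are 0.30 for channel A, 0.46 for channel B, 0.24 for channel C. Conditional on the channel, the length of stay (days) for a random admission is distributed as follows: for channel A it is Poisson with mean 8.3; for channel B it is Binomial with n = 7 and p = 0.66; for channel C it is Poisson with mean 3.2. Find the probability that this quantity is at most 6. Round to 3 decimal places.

Conditional on each channel, P(X ≤ 6): A: 0.278121; B: 0.945448; C: 0.955381.
By total probability, P(X ≤ 6) = 0.3·0.278121 + 0.46·0.945448 + 0.24·0.955381 = 0.747634.

0.748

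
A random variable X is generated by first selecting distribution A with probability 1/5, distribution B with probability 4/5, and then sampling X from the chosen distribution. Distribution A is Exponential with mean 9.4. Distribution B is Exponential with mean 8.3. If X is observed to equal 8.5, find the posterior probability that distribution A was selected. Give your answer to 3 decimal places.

Likelihoods f(8.5 | ·): A: 0.0430684; B: 0.0432676.
Posterior ∝ prior × likelihood. Numerator for A: 0.2·0.0430684 = 0.00861369.
Normalizing constant: 0.2·0.0430684 + 0.8·0.0432676 = 0.0432277.
P(A | observation) = 0.00861369 / 0.0432277 = 0.199263.

0.199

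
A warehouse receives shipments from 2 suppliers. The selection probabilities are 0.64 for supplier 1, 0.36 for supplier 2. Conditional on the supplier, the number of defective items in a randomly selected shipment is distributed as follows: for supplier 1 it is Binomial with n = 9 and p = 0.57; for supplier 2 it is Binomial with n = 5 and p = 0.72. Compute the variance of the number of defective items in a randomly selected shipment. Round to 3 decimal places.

Per component, 1: μ=5.13, E[X²]=28.5228; 2: μ=3.6, E[X²]=13.968.
E[X] = 0.64·5.13 + 0.36·3.6 = 4.5792.
E[X²] = 0.64·28.5228 + 0.36·13.968 = 23.2831.
Var(X) = E[X²] − (E[X])² = 23.2831 − 20.9691 = 2.314.

2.314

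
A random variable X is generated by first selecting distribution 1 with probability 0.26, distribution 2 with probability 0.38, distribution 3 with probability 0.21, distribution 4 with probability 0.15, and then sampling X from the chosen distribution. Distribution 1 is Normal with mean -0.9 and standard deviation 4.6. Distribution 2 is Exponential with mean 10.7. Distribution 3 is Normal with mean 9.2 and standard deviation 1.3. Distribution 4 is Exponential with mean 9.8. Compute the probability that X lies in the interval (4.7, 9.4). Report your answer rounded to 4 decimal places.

Conditional on each component, P(4.7 < X < 9.4): 1: 0.099154; 2: 0.229115; 3: 0.560866; 4: 0.23583.
By total probability, P(4.7 < X < 9.4) = 0.26·0.099154 + 0.38·0.229115 + 0.21·0.560866 + 0.15·0.23583 = 0.266.

0.2660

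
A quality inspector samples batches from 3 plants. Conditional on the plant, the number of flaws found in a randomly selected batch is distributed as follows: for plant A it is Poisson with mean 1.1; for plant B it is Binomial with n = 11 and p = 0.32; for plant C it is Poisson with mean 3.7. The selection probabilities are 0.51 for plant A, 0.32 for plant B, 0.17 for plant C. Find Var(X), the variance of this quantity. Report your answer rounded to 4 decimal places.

Per component, A: μ=1.1, E[X²]=2.31; B: μ=3.52, E[X²]=14.784; C: μ=3.7, E[X²]=17.39.
E[X] = 0.51·1.1 + 0.32·3.52 + 0.17·3.7 = 2.3164.
E[X²] = 0.51·2.31 + 0.32·14.784 + 0.17·17.39 = 8.86528.
Var(X) = E[X²] − (E[X])² = 8.86528 − 5.36571 = 3.49957.

3.4996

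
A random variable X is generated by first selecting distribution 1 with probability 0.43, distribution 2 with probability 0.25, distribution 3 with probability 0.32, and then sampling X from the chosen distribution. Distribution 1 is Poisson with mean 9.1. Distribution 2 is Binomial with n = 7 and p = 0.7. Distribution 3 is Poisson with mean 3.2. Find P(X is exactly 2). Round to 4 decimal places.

0.0750

Conditional on each component, P(X = 2): 1: 0.00462352; 2: 0.0250047; 3: 0.208702.
By total probability, P(X = 2) = 0.43·0.00462352 + 0.25·0.0250047 + 0.32·0.208702 = 0.0750241.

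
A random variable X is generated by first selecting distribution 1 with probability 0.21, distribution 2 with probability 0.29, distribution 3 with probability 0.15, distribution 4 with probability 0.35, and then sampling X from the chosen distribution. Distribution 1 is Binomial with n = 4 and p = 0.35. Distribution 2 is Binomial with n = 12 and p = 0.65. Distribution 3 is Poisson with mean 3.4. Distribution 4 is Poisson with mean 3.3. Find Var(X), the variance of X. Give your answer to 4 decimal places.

Per component, 1: μ=1.4, E[X²]=2.87; 2: μ=7.8, E[X²]=63.57; 3: μ=3.4, E[X²]=14.96; 4: μ=3.3, E[X²]=14.19.
E[X] = 0.21·1.4 + 0.29·7.8 + 0.15·3.4 + 0.35·3.3 = 4.221.
E[X²] = 0.21·2.87 + 0.29·63.57 + 0.15·14.96 + 0.35·14.19 = 26.2485.
Var(X) = E[X²] − (E[X])² = 26.2485 − 17.8168 = 8.43166.

8.4317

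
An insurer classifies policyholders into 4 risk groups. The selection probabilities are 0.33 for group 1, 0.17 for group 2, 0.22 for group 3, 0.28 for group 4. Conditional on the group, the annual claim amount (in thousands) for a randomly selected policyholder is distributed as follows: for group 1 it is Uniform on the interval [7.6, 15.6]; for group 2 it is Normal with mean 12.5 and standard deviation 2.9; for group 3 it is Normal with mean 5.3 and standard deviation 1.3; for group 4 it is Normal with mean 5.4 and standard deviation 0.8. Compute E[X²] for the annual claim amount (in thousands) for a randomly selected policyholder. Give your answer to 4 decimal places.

For each component E[X²] = Var + (mean)², giving 1: 139.893; 2: 164.66; 3: 29.78; 4: 29.8.
Overall E[X²] = 0.33·139.893 + 0.17·164.66 + 0.22·29.78 + 0.28·29.8 = 89.0526.

89.0526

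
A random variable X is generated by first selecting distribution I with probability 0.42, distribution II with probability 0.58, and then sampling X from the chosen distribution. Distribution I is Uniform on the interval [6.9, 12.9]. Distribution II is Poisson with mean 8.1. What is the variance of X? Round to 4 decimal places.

6.7473

Per component, I: μ=9.9, E[X²]=101.01; II: μ=8.1, E[X²]=73.71.
E[X] = 0.42·9.9 + 0.58·8.1 = 8.856.
E[X²] = 0.42·101.01 + 0.58·73.71 = 85.176.
Var(X) = E[X²] − (E[X])² = 85.176 − 78.4287 = 6.74726.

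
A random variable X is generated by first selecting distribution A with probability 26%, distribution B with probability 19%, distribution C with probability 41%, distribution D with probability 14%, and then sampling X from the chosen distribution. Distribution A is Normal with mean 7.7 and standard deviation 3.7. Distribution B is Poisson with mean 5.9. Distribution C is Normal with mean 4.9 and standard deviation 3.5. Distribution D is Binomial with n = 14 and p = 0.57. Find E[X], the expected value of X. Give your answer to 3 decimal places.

Component means — A: 7.7; B: 5.9; C: 4.9; D: 7.98.
E[X] = 0.26·7.7 + 0.19·5.9 + 0.41·4.9 + 0.14·7.98 = 6.2492.

6.249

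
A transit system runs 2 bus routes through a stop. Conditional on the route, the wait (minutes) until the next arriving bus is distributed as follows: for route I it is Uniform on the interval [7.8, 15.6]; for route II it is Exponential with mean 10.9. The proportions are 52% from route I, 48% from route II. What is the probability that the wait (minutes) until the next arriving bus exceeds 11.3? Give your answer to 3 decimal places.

0.457

Conditional on each route, P(X > 11.3): I: 0.551282; II: 0.354624.
By total probability, P(X > 11.3) = 0.52·0.551282 + 0.48·0.354624 = 0.456886.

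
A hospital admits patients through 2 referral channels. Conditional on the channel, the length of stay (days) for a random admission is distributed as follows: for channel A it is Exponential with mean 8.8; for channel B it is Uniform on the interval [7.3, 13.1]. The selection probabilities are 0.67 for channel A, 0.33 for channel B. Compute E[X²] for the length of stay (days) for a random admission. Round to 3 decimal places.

139.028

For each component E[X²] = Var + (mean)², giving A: 154.88; B: 106.843.
Overall E[X²] = 0.67·154.88 + 0.33·106.843 = 139.028.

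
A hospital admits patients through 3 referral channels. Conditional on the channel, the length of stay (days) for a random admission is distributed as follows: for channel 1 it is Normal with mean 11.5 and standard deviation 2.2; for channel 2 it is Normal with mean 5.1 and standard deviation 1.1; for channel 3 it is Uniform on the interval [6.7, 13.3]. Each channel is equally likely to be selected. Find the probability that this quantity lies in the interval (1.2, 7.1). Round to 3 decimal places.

Conditional on each channel, P(1.2 < X < 7.1): 1: 0.0227487; 2: 0.965286; 3: 0.0606061.
By total probability, P(1.2 < X < 7.1) = 0.333333·0.0227487 + 0.333333·0.965286 + 0.333333·0.0606061 = 0.349547.

0.350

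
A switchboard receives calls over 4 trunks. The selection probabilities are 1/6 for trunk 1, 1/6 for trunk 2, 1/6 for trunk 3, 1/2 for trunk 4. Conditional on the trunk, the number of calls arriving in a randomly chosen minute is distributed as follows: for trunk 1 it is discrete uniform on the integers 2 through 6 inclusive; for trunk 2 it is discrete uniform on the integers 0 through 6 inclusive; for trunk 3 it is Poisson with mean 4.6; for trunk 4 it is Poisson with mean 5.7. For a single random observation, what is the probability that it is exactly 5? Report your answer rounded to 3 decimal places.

0.170

Conditional on each trunk, P(X = 5): 1: 0.2; 2: 0.142857; 3: 0.172526; 4: 0.16777.
By total probability, P(X = 5) = 0.166667·0.2 + 0.166667·0.142857 + 0.166667·0.172526 + 0.5·0.16777 = 0.169782.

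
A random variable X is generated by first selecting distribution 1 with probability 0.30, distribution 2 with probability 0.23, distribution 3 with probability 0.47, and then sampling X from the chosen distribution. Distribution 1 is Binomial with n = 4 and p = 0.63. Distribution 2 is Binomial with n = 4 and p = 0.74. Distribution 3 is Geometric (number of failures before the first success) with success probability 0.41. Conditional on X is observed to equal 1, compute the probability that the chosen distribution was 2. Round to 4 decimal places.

0.0730

Likelihoods P(X=1 | ·): 1: 0.127646; 2: 0.052025; 3: 0.2419.
Posterior ∝ prior × likelihood. Numerator for 2: 0.23·0.052025 = 0.0119657.
Normalizing constant: 0.3·0.127646 + 0.23·0.052025 + 0.47·0.2419 = 0.163952.
P(2 | observation) = 0.0119657 / 0.163952 = 0.072983.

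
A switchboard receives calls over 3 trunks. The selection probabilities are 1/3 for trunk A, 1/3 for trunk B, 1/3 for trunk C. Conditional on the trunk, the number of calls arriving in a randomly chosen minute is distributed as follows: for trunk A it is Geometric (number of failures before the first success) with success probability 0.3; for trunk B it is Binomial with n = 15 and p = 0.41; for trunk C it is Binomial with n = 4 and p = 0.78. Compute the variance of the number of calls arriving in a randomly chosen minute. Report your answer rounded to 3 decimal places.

Per component, A: μ=2.33333, E[X²]=13.2222; B: μ=6.15, E[X²]=41.451; C: μ=3.12, E[X²]=10.4208.
E[X] = 0.333333·2.33333 + 0.333333·6.15 + 0.333333·3.12 = 3.86778.
E[X²] = 0.333333·13.2222 + 0.333333·41.451 + 0.333333·10.4208 = 21.698.
Var(X) = E[X²] − (E[X])² = 21.698 − 14.9597 = 6.7383.

6.738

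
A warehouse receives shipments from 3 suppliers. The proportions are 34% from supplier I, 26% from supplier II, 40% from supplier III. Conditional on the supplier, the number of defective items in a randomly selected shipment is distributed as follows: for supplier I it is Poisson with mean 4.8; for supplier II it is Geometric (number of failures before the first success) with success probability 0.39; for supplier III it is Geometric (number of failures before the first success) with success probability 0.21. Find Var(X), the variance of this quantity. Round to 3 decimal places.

Per component, I: μ=4.8, E[X²]=27.84; II: μ=1.5641, E[X²]=6.45694; III: μ=3.7619, E[X²]=32.0658.
E[X] = 0.34·4.8 + 0.26·1.5641 + 0.4·3.7619 = 3.54343.
E[X²] = 0.34·27.84 + 0.26·6.45694 + 0.4·32.0658 = 23.9707.
Var(X) = E[X²] − (E[X])² = 23.9707 − 12.5559 = 11.4148.

11.415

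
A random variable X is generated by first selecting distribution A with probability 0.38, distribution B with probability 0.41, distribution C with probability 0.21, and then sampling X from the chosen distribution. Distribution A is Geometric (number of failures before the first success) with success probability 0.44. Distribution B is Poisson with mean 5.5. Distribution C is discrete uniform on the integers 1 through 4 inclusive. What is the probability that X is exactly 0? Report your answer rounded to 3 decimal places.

0.169

Conditional on each component, P(X = 0): A: 0.44; B: 0.00408677; C: 0.
By total probability, P(X = 0) = 0.38·0.44 + 0.41·0.00408677 + 0.21·0 = 0.168876.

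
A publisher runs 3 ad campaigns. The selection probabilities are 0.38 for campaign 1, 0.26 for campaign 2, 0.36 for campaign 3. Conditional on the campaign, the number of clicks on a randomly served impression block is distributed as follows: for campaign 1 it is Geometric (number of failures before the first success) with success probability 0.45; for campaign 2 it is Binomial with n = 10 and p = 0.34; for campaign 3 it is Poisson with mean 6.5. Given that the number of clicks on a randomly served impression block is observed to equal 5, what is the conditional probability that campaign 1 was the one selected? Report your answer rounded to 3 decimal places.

0.088

Likelihoods P(X=5 | ·): 1: 0.0226478; 2: 0.143389; 3: 0.145369.
Posterior ∝ prior × likelihood. Numerator for 1: 0.38·0.0226478 = 0.00860616.
Normalizing constant: 0.38·0.0226478 + 0.26·0.143389 + 0.36·0.145369 = 0.09822.
P(1 | observation) = 0.00860616 / 0.09822 = 0.0876213.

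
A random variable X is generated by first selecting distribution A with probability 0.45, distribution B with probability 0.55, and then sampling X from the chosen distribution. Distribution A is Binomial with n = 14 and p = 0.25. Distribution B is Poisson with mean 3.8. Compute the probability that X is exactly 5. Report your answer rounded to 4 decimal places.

Conditional on each component, P(X = 5): A: 0.146796; B: 0.147713.
By total probability, P(X = 5) = 0.45·0.146796 + 0.55·0.147713 = 0.1473.

0.1473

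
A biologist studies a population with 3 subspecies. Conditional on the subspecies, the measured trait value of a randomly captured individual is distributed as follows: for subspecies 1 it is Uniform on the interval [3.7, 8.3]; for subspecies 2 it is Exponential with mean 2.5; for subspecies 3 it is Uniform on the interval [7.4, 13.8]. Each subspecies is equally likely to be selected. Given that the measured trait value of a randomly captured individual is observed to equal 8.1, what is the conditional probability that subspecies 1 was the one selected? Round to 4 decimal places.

Likelihoods f(8.1 | ·): 1: 0.217391; 2: 0.0156656; 3: 0.15625.
Posterior ∝ prior × likelihood. Numerator for 1: 0.333333·0.217391 = 0.0724638.
Normalizing constant: 0.333333·0.217391 + 0.333333·0.0156656 + 0.333333·0.15625 = 0.129769.
P(1 | observation) = 0.0724638 / 0.129769 = 0.558406.

0.5584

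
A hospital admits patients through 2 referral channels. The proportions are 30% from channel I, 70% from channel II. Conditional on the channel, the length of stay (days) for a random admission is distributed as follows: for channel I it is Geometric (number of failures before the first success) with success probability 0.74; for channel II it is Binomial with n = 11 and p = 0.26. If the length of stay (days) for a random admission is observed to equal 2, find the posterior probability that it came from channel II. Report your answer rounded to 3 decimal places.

Likelihoods P(X=2 | ·): I: 0.050024; II: 0.247397.
Posterior ∝ prior × likelihood. Numerator for II: 0.7·0.247397 = 0.173178.
Normalizing constant: 0.3·0.050024 + 0.7·0.247397 = 0.188185.
P(II | observation) = 0.173178 / 0.188185 = 0.920253.

0.920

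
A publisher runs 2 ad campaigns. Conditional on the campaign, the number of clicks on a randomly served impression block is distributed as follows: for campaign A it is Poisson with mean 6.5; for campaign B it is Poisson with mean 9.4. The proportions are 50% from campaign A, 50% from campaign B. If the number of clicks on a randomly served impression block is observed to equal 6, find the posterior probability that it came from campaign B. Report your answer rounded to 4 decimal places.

0.3348

Likelihoods P(X=6 | ·): A: 0.157483; B: 0.0792623.
Posterior ∝ prior × likelihood. Numerator for B: 0.5·0.0792623 = 0.0396311.
Normalizing constant: 0.5·0.157483 + 0.5·0.0792623 = 0.118373.
P(B | observation) = 0.0396311 / 0.118373 = 0.3348.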